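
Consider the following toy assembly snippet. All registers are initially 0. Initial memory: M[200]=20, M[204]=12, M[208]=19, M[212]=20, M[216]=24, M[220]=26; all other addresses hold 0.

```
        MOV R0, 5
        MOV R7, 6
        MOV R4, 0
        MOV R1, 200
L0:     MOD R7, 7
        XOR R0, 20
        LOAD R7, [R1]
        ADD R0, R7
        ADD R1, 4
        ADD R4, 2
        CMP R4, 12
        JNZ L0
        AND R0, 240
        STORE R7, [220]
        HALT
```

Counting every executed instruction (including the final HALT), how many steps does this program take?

MOV R0, 5 → R0=5
MOV R7, 6 → R7=6
MOV R4, 0 → R4=0
MOV R1, 200 → R1=200
MOD R7, 7 → R7=6%7=6
XOR R0, 20 → R0=5^20=17
LOAD R7, [R1] → R7=M[200]=20
ADD R0, R7 → R0=17+20=37
ADD R1, 4 → R1=200+4=204
ADD R4, 2 → R4=0+2=2
CMP R4, 12  (cmp 2,12)
JNZ L0: taken
MOD R7, 7 → R7=20%7=6
XOR R0, 20 → R0=37^20=49
LOAD R7, [R1] → R7=M[204]=12
ADD R0, R7 → R0=49+12=61
ADD R1, 4 → R1=204+4=208
ADD R4, 2 → R4=2+2=4
CMP R4, 12  (cmp 4,12)
JNZ L0: taken
MOD R7, 7 → R7=12%7=5
XOR R0, 20 → R0=61^20=41
LOAD R7, [R1] → R7=M[208]=19
ADD R0, R7 → R0=41+19=60
ADD R1, 4 → R1=208+4=212
ADD R4, 2 → R4=4+2=6
CMP R4, 12  (cmp 6,12)
JNZ L0: taken
MOD R7, 7 → R7=19%7=5
XOR R0, 20 → R0=60^20=40
LOAD R7, [R1] → R7=M[212]=20
ADD R0, R7 → R0=40+20=60
ADD R1, 4 → R1=212+4=216
ADD R4, 2 → R4=6+2=8
CMP R4, 12  (cmp 8,12)
JNZ L0: taken
MOD R7, 7 → R7=20%7=6
XOR R0, 20 → R0=60^20=40
LOAD R7, [R1] → R7=M[216]=24
ADD R0, R7 → R0=40+24=64
ADD R1, 4 → R1=216+4=220
ADD R4, 2 → R4=8+2=10
CMP R4, 12  (cmp 10,12)
JNZ L0: taken
MOD R7, 7 → R7=24%7=3
XOR R0, 20 → R0=64^20=84
LOAD R7, [R1] → R7=M[220]=26
ADD R0, R7 → R0=84+26=110
ADD R1, 4 → R1=220+4=224
ADD R4, 2 → R4=10+2=12
CMP R4, 12  (cmp 12,12)
JNZ L0: not taken
AND R0, 240 → R0=110&240=96
STORE R7, [220] → M[220]=26
halt.
Total executed instructions: 55.

55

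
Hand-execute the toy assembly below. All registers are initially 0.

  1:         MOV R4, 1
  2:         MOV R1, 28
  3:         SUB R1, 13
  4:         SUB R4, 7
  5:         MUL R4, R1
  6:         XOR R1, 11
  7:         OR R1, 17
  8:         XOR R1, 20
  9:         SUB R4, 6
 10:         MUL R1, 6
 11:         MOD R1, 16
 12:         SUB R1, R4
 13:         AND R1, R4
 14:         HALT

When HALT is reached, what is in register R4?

R4=1
R1=28
R1=28-13=15
R4=1-7=-6
R4=(-6)*15=-90
R1=15^11=4
R1=4|17=21
R1=21^20=1
R4=(-90)-6=-96
R1=1*6=6
R1=6%16=6
R1=6-(-96)=102
R1=102&(-96)=32
halt.

-96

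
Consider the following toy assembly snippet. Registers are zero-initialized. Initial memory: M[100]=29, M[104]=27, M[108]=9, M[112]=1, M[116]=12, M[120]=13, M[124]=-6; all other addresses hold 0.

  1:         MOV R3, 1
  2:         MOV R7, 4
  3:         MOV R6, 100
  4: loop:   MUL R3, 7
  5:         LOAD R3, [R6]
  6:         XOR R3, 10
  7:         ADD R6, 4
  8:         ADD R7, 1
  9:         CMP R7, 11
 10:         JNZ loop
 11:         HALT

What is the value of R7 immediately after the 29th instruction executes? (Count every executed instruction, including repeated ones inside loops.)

R3=1
R7=4
R6=100
R3=1*7=7
R3=M[100]=29
R3=29^10=23
R6=100+4=104
R7=4+1=5
CMP R7, 11  (cmp 5,11)
JNZ loop: taken
R3=23*7=161
R3=M[104]=27
R3=27^10=17
R6=104+4=108
R7=5+1=6
CMP R7, 11  (cmp 6,11)
JNZ loop: taken
R3=17*7=119
R3=M[108]=9
R3=9^10=3
R6=108+4=112
R7=6+1=7
CMP R7, 11  (cmp 7,11)
JNZ loop: taken
R3=3*7=21
R3=M[112]=1
R3=1^10=11
R6=112+4=116
R7=7+1=8
After step 29: R7 = 8.

8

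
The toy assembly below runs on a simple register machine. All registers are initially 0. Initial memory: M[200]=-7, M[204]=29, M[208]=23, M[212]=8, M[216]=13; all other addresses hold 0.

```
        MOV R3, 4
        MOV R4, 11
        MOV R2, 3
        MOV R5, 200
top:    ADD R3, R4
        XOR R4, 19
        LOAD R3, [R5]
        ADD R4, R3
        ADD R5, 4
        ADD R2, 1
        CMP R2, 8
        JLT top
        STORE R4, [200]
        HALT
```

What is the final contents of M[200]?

56

after MOV R3, 4: R3=4
after MOV R4, 11: R4=11
after MOV R2, 3: R2=3
after MOV R5, 200: R5=200
after ADD R3, R4: R3=4+11=15
after XOR R4, 19: R4=11^19=24
after LOAD R3, [R5]: R3=M[200]=-7
after ADD R4, R3: R4=24+(-7)=17
after ADD R5, 4: R5=200+4=204
after ADD R2, 1: R2=3+1=4
CMP R2, 8  (cmp 4,8)
JLT top: taken
after ADD R3, R4: R3=(-7)+17=10
after XOR R4, 19: R4=17^19=2
after LOAD R3, [R5]: R3=M[204]=29
after ADD R4, R3: R4=2+29=31
after ADD R5, 4: R5=204+4=208
after ADD R2, 1: R2=4+1=5
CMP R2, 8  (cmp 5,8)
JLT top: taken
after ADD R3, R4: R3=29+31=60
after XOR R4, 19: R4=31^19=12
after LOAD R3, [R5]: R3=M[208]=23
after ADD R4, R3: R4=12+23=35
after ADD R5, 4: R5=208+4=212
after ADD R2, 1: R2=5+1=6
CMP R2, 8  (cmp 6,8)
JLT top: taken
after ADD R3, R4: R3=23+35=58
after XOR R4, 19: R4=35^19=48
after LOAD R3, [R5]: R3=M[212]=8
after ADD R4, R3: R4=48+8=56
after ADD R5, 4: R5=212+4=216
after ADD R2, 1: R2=6+1=7
CMP R2, 8  (cmp 7,8)
JLT top: taken
after ADD R3, R4: R3=8+56=64
after XOR R4, 19: R4=56^19=43
after LOAD R3, [R5]: R3=M[216]=13
after ADD R4, R3: R4=43+13=56
after ADD R5, 4: R5=216+4=220
after ADD R2, 1: R2=7+1=8
CMP R2, 8  (cmp 8,8)
JLT top: not taken
STORE R4, [200] → M[200]=56
halt.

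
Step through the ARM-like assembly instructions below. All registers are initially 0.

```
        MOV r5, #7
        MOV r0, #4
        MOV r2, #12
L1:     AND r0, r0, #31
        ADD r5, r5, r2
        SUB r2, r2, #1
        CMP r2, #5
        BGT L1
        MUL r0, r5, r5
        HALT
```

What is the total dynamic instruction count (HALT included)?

r5=7
r0=4
r2=12
r0=4&31=4
r5=7+12=19
r2=12-1=11
CMP r2, #5  (cmp 11,5)
BGT L1: taken
r0=4&31=4
r5=19+11=30
r2=11-1=10
CMP r2, #5  (cmp 10,5)
BGT L1: taken
r0=4&31=4
r5=30+10=40
r2=10-1=9
CMP r2, #5  (cmp 9,5)
BGT L1: taken
r0=4&31=4
r5=40+9=49
r2=9-1=8
CMP r2, #5  (cmp 8,5)
BGT L1: taken
r0=4&31=4
r5=49+8=57
r2=8-1=7
CMP r2, #5  (cmp 7,5)
BGT L1: taken
r0=4&31=4
r5=57+7=64
r2=7-1=6
CMP r2, #5  (cmp 6,5)
BGT L1: taken
r0=4&31=4
r5=64+6=70
r2=6-1=5
CMP r2, #5  (cmp 5,5)
BGT L1: not taken
r0=70*70=4900
halt.
Total executed instructions: 40.

40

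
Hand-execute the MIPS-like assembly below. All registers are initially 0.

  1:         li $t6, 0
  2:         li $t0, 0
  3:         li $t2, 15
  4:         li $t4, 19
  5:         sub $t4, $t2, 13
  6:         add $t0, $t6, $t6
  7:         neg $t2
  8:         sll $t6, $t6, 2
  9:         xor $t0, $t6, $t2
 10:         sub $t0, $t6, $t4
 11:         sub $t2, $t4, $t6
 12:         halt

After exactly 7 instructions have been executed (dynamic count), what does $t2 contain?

-15

$t6=0
$t0=0
$t2=15
$t4=19
$t4=15-13=2
$t0=0+0=0
$t2=-(15)=-15
After step 7: $t2 = -15.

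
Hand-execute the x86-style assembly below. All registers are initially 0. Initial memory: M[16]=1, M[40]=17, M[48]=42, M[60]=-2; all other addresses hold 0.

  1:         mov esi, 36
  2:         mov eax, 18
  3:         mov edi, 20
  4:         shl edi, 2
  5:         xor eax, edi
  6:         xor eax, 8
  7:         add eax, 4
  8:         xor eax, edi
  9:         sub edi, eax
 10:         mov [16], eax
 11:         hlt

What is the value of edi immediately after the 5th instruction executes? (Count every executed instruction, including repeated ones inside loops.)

80

esi=36
eax=18
edi=20
edi=20<<2=80
eax=18^80=66
After step 5: edi = 80.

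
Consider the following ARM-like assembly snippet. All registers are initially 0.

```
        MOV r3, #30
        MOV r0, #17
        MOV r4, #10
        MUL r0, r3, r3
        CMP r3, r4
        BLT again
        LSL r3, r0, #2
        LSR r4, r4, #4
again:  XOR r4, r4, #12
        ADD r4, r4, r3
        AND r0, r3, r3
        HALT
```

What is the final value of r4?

r3=30
r0=17
r4=10
r0=30*30=900
CMP r3, r4  (cmp 30,10)
BLT again: not taken
r3=900<<2=3600
r4=10>>4=0
r4=0^12=12
r4=12+3600=3612
r0=3600&3600=3600
halt.

3612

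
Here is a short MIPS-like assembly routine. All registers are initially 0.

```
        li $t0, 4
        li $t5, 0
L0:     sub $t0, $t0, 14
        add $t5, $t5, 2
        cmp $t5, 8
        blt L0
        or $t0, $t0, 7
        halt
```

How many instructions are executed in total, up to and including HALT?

li $t0, 4 → $t0=4
li $t5, 0 → $t5=0
sub $t0, $t0, 14 → $t0=4-14=-10
add $t5, $t5, 2 → $t5=0+2=2
cmp $t5, 8  (cmp 2,8)
blt L0: taken
sub $t0, $t0, 14 → $t0=(-10)-14=-24
add $t5, $t5, 2 → $t5=2+2=4
cmp $t5, 8  (cmp 4,8)
blt L0: taken
sub $t0, $t0, 14 → $t0=(-24)-14=-38
add $t5, $t5, 2 → $t5=4+2=6
cmp $t5, 8  (cmp 6,8)
blt L0: taken
sub $t0, $t0, 14 → $t0=(-38)-14=-52
add $t5, $t5, 2 → $t5=6+2=8
cmp $t5, 8  (cmp 8,8)
blt L0: not taken
or $t0, $t0, 7 → $t0=(-52)|7=-49
halt.
Total executed instructions: 20.

20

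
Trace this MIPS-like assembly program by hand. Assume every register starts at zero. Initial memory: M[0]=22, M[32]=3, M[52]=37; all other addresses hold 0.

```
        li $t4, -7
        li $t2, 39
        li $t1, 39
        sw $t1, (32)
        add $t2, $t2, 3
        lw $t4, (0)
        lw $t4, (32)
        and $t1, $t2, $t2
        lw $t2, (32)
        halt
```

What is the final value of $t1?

42

li $t4, -7 → $t4=-7
li $t2, 39 → $t2=39
li $t1, 39 → $t1=39
sw $t1, (32) → M[32]=39
add $t2, $t2, 3 → $t2=39+3=42
lw $t4, (0) → $t4=M[0]=22
lw $t4, (32) → $t4=M[32]=39
and $t1, $t2, $t2 → $t1=42&42=42
lw $t2, (32) → $t2=M[32]=39
halt.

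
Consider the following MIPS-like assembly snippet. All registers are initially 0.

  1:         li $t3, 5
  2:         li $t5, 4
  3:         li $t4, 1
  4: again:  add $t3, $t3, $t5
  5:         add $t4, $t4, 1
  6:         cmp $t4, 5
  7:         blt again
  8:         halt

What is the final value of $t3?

after li $t3, 5: $t3=5
after li $t5, 4: $t5=4
after li $t4, 1: $t4=1
after add $t3, $t3, $t5: $t3=5+4=9
after add $t4, $t4, 1: $t4=1+1=2
cmp $t4, 5  (cmp 2,5)
blt again: taken
after add $t3, $t3, $t5: $t3=9+4=13
after add $t4, $t4, 1: $t4=2+1=3
cmp $t4, 5  (cmp 3,5)
blt again: taken
after add $t3, $t3, $t5: $t3=13+4=17
after add $t4, $t4, 1: $t4=3+1=4
cmp $t4, 5  (cmp 4,5)
blt again: taken
after add $t3, $t3, $t5: $t3=17+4=21
after add $t4, $t4, 1: $t4=4+1=5
cmp $t4, 5  (cmp 5,5)
blt again: not taken
halt.

21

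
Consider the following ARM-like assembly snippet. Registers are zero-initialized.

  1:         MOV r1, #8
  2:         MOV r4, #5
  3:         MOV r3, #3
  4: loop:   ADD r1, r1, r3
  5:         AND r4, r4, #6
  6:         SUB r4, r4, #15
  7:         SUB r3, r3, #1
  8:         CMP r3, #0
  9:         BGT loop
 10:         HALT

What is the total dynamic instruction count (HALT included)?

MOV r1, #8 → r1=8
MOV r4, #5 → r4=5
MOV r3, #3 → r3=3
ADD r1, r1, r3 → r1=8+3=11
AND r4, r4, #6 → r4=5&6=4
SUB r4, r4, #15 → r4=4-15=-11
SUB r3, r3, #1 → r3=3-1=2
CMP r3, #0  (cmp 2,0)
BGT loop: taken
ADD r1, r1, r3 → r1=11+2=13
AND r4, r4, #6 → r4=(-11)&6=4
SUB r4, r4, #15 → r4=4-15=-11
SUB r3, r3, #1 → r3=2-1=1
CMP r3, #0  (cmp 1,0)
BGT loop: taken
ADD r1, r1, r3 → r1=13+1=14
AND r4, r4, #6 → r4=(-11)&6=4
SUB r4, r4, #15 → r4=4-15=-11
SUB r3, r3, #1 → r3=1-1=0
CMP r3, #0  (cmp 0,0)
BGT loop: not taken
halt.
Total executed instructions: 22.

22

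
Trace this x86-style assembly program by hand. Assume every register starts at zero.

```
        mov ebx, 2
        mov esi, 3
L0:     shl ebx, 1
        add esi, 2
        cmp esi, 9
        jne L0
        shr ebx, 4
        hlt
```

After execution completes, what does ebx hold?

mov ebx, 2 → ebx=2
mov esi, 3 → esi=3
shl ebx, 1 → ebx=2<<1=4
add esi, 2 → esi=3+2=5
cmp esi, 9  (cmp 5,9)
jne L0: taken
shl ebx, 1 → ebx=4<<1=8
add esi, 2 → esi=5+2=7
cmp esi, 9  (cmp 7,9)
jne L0: taken
shl ebx, 1 → ebx=8<<1=16
add esi, 2 → esi=7+2=9
cmp esi, 9  (cmp 9,9)
jne L0: not taken
shr ebx, 4 → ebx=16>>4=1
halt.

1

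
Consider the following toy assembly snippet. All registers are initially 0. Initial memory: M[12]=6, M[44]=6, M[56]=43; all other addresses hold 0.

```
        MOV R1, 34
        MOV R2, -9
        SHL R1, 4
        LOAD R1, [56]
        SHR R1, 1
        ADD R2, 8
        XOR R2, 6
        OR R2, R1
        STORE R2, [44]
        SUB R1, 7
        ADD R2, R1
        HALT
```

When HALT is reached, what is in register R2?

after MOV R1, 34: R1=34
after MOV R2, -9: R2=-9
after SHL R1, 4: R1=34<<4=544
after LOAD R1, [56]: R1=M[56]=43
after SHR R1, 1: R1=43>>1=21
after ADD R2, 8: R2=(-9)+8=-1
after XOR R2, 6: R2=(-1)^6=-7
after OR R2, R1: R2=(-7)|21=-3
STORE R2, [44] → M[44]=-3
after SUB R1, 7: R1=21-7=14
after ADD R2, R1: R2=(-3)+14=11
halt.

11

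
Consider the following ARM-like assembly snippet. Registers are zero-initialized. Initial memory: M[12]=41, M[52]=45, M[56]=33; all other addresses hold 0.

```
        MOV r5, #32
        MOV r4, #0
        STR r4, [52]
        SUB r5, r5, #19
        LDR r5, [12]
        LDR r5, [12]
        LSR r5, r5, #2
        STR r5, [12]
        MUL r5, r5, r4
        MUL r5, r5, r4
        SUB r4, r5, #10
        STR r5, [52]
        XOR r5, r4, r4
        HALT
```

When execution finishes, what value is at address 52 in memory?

MOV r5, #32 → r5=32
MOV r4, #0 → r4=0
STR r4, [52] → M[52]=0
SUB r5, r5, #19 → r5=32-19=13
LDR r5, [12] → r5=M[12]=41
LDR r5, [12] → r5=M[12]=41
LSR r5, r5, #2 → r5=41>>2=10
STR r5, [12] → M[12]=10
MUL r5, r5, r4 → r5=10*0=0
MUL r5, r5, r4 → r5=0*0=0
SUB r4, r5, #10 → r4=0-10=-10
STR r5, [52] → M[52]=0
XOR r5, r4, r4 → r5=(-10)^(-10)=0
halt.

0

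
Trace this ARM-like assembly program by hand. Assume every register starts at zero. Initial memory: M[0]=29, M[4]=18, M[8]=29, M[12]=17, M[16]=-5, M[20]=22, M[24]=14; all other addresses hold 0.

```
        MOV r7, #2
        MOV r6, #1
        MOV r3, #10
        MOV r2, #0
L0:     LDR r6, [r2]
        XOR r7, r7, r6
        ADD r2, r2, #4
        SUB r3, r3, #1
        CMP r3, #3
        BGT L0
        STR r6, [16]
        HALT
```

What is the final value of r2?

28

after MOV r7, #2: r7=2
after MOV r6, #1: r6=1
after MOV r3, #10: r3=10
after MOV r2, #0: r2=0
after LDR r6, [r2]: r6=M[0]=29
after XOR r7, r7, r6: r7=2^29=31
after ADD r2, r2, #4: r2=0+4=4
after SUB r3, r3, #1: r3=10-1=9
CMP r3, #3  (cmp 9,3)
BGT L0: taken
after LDR r6, [r2]: r6=M[4]=18
after XOR r7, r7, r6: r7=31^18=13
after ADD r2, r2, #4: r2=4+4=8
after SUB r3, r3, #1: r3=9-1=8
CMP r3, #3  (cmp 8,3)
BGT L0: taken
after LDR r6, [r2]: r6=M[8]=29
after XOR r7, r7, r6: r7=13^29=16
after ADD r2, r2, #4: r2=8+4=12
after SUB r3, r3, #1: r3=8-1=7
CMP r3, #3  (cmp 7,3)
BGT L0: taken
after LDR r6, [r2]: r6=M[12]=17
after XOR r7, r7, r6: r7=16^17=1
after ADD r2, r2, #4: r2=12+4=16
after SUB r3, r3, #1: r3=7-1=6
CMP r3, #3  (cmp 6,3)
BGT L0: taken
after LDR r6, [r2]: r6=M[16]=-5
after XOR r7, r7, r6: r7=1^(-5)=-6
after ADD r2, r2, #4: r2=16+4=20
after SUB r3, r3, #1: r3=6-1=5
CMP r3, #3  (cmp 5,3)
BGT L0: taken
after LDR r6, [r2]: r6=M[20]=22
after XOR r7, r7, r6: r7=(-6)^22=-20
after ADD r2, r2, #4: r2=20+4=24
after SUB r3, r3, #1: r3=5-1=4
CMP r3, #3  (cmp 4,3)
BGT L0: taken
after LDR r6, [r2]: r6=M[24]=14
after XOR r7, r7, r6: r7=(-20)^14=-30
after ADD r2, r2, #4: r2=24+4=28
after SUB r3, r3, #1: r3=4-1=3
CMP r3, #3  (cmp 3,3)
BGT L0: not taken
STR r6, [16] → M[16]=14
halt.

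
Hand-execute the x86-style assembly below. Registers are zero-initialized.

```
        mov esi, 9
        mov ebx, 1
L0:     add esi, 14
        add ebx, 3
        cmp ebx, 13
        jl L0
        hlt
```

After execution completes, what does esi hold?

65

after mov esi, 9: esi=9
after mov ebx, 1: ebx=1
after add esi, 14: esi=9+14=23
after add ebx, 3: ebx=1+3=4
cmp ebx, 13  (cmp 4,13)
jl L0: taken
after add esi, 14: esi=23+14=37
after add ebx, 3: ebx=4+3=7
cmp ebx, 13  (cmp 7,13)
jl L0: taken
after add esi, 14: esi=37+14=51
after add ebx, 3: ebx=7+3=10
cmp ebx, 13  (cmp 10,13)
jl L0: taken
after add esi, 14: esi=51+14=65
after add ebx, 3: ebx=10+3=13
cmp ebx, 13  (cmp 13,13)
jl L0: not taken
halt.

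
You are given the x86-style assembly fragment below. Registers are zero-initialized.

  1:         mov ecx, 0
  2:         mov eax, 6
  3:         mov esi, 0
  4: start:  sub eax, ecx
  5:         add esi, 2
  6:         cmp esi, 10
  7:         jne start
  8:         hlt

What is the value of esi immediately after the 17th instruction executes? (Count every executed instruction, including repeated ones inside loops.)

after mov ecx, 0: ecx=0
after mov eax, 6: eax=6
after mov esi, 0: esi=0
after sub eax, ecx: eax=6-0=6
after add esi, 2: esi=0+2=2
cmp esi, 10  (cmp 2,10)
jne start: taken
after sub eax, ecx: eax=6-0=6
after add esi, 2: esi=2+2=4
cmp esi, 10  (cmp 4,10)
jne start: taken
after sub eax, ecx: eax=6-0=6
after add esi, 2: esi=4+2=6
cmp esi, 10  (cmp 6,10)
jne start: taken
after sub eax, ecx: eax=6-0=6
after add esi, 2: esi=6+2=8
After step 17: esi = 8.

8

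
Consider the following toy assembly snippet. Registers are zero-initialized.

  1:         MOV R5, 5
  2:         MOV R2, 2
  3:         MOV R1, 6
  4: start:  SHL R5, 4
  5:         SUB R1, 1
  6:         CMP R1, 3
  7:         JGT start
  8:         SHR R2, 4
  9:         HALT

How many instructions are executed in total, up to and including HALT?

17

after MOV R5, 5: R5=5
after MOV R2, 2: R2=2
after MOV R1, 6: R1=6
after SHL R5, 4: R5=5<<4=80
after SUB R1, 1: R1=6-1=5
CMP R1, 3  (cmp 5,3)
JGT start: taken
after SHL R5, 4: R5=80<<4=1280
after SUB R1, 1: R1=5-1=4
CMP R1, 3  (cmp 4,3)
JGT start: taken
after SHL R5, 4: R5=1280<<4=20480
after SUB R1, 1: R1=4-1=3
CMP R1, 3  (cmp 3,3)
JGT start: not taken
after SHR R2, 4: R2=2>>4=0
halt.
Total executed instructions: 17.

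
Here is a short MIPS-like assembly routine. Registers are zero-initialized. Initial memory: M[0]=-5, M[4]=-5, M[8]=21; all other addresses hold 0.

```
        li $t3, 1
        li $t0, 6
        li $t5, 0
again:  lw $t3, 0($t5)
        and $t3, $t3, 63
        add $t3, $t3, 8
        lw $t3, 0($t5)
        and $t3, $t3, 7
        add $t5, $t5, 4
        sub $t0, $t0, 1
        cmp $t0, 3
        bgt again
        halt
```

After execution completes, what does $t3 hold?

5

after li $t3, 1: $t3=1
after li $t0, 6: $t0=6
after li $t5, 0: $t5=0
after lw $t3, 0($t5): $t3=M[0]=-5
after and $t3, $t3, 63: $t3=(-5)&63=59
after add $t3, $t3, 8: $t3=59+8=67
after lw $t3, 0($t5): $t3=M[0]=-5
after and $t3, $t3, 7: $t3=(-5)&7=3
after add $t5, $t5, 4: $t5=0+4=4
after sub $t0, $t0, 1: $t0=6-1=5
cmp $t0, 3  (cmp 5,3)
bgt again: taken
after lw $t3, 0($t5): $t3=M[4]=-5
after and $t3, $t3, 63: $t3=(-5)&63=59
after add $t3, $t3, 8: $t3=59+8=67
after lw $t3, 0($t5): $t3=M[4]=-5
after and $t3, $t3, 7: $t3=(-5)&7=3
after add $t5, $t5, 4: $t5=4+4=8
after sub $t0, $t0, 1: $t0=5-1=4
cmp $t0, 3  (cmp 4,3)
bgt again: taken
after lw $t3, 0($t5): $t3=M[8]=21
after and $t3, $t3, 63: $t3=21&63=21
after add $t3, $t3, 8: $t3=21+8=29
after lw $t3, 0($t5): $t3=M[8]=21
after and $t3, $t3, 7: $t3=21&7=5
after add $t5, $t5, 4: $t5=8+4=12
after sub $t0, $t0, 1: $t0=4-1=3
cmp $t0, 3  (cmp 3,3)
bgt again: not taken
halt.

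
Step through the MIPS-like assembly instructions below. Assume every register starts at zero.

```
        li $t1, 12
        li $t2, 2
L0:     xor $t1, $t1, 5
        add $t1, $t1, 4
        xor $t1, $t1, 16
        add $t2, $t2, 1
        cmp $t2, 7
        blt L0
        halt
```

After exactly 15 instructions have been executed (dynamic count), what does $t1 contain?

$t1=12
$t2=2
$t1=12^5=9
$t1=9+4=13
$t1=13^16=29
$t2=2+1=3
cmp $t2, 7  (cmp 3,7)
blt L0: taken
$t1=29^5=24
$t1=24+4=28
$t1=28^16=12
$t2=3+1=4
cmp $t2, 7  (cmp 4,7)
blt L0: taken
$t1=12^5=9
After step 15: $t1 = 9.

9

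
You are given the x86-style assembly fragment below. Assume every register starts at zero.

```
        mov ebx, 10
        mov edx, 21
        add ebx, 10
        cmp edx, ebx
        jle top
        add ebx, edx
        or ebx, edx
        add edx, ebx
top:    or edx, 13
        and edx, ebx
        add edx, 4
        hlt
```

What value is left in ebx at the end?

61

mov ebx, 10 → ebx=10
mov edx, 21 → edx=21
add ebx, 10 → ebx=10+10=20
cmp edx, ebx  (cmp 21,20)
jle top: not taken
add ebx, edx → ebx=20+21=41
or ebx, edx → ebx=41|21=61
add edx, ebx → edx=21+61=82
or edx, 13 → edx=82|13=95
and edx, ebx → edx=95&61=29
add edx, 4 → edx=29+4=33
halt.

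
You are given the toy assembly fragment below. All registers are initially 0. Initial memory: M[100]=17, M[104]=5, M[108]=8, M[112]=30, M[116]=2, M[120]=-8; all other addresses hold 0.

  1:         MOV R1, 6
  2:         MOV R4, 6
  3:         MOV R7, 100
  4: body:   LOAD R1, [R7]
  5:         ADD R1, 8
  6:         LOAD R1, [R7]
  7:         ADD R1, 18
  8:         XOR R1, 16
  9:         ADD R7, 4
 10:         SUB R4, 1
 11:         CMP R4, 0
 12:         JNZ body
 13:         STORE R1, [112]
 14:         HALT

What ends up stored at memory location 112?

26

R1=6
R4=6
R7=100
R1=M[100]=17
R1=17+8=25
R1=M[100]=17
R1=17+18=35
R1=35^16=51
R7=100+4=104
R4=6-1=5
CMP R4, 0  (cmp 5,0)
JNZ body: taken
R1=M[104]=5
R1=5+8=13
R1=M[104]=5
R1=5+18=23
R1=23^16=7
R7=104+4=108
R4=5-1=4
CMP R4, 0  (cmp 4,0)
JNZ body: taken
R1=M[108]=8
R1=8+8=16
R1=M[108]=8
R1=8+18=26
R1=26^16=10
R7=108+4=112
R4=4-1=3
CMP R4, 0  (cmp 3,0)
JNZ body: taken
R1=M[112]=30
R1=30+8=38
R1=M[112]=30
R1=30+18=48
R1=48^16=32
R7=112+4=116
R4=3-1=2
CMP R4, 0  (cmp 2,0)
JNZ body: taken
R1=M[116]=2
R1=2+8=10
R1=M[116]=2
R1=2+18=20
R1=20^16=4
R7=116+4=120
R4=2-1=1
CMP R4, 0  (cmp 1,0)
JNZ body: taken
R1=M[120]=-8
R1=(-8)+8=0
R1=M[120]=-8
R1=(-8)+18=10
R1=10^16=26
R7=120+4=124
R4=1-1=0
CMP R4, 0  (cmp 0,0)
JNZ body: not taken
STORE R1, [112] → M[112]=26
halt.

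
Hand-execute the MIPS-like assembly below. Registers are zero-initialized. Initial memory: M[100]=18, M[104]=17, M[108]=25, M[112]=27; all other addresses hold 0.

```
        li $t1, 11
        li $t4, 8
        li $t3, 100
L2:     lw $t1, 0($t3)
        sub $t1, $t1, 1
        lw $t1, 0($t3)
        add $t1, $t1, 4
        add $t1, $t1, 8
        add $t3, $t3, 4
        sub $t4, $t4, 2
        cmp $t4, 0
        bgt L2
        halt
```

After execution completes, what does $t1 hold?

39

li $t1, 11 → $t1=11
li $t4, 8 → $t4=8
li $t3, 100 → $t3=100
lw $t1, 0($t3) → $t1=M[100]=18
sub $t1, $t1, 1 → $t1=18-1=17
lw $t1, 0($t3) → $t1=M[100]=18
add $t1, $t1, 4 → $t1=18+4=22
add $t1, $t1, 8 → $t1=22+8=30
add $t3, $t3, 4 → $t3=100+4=104
sub $t4, $t4, 2 → $t4=8-2=6
cmp $t4, 0  (cmp 6,0)
bgt L2: taken
lw $t1, 0($t3) → $t1=M[104]=17
sub $t1, $t1, 1 → $t1=17-1=16
lw $t1, 0($t3) → $t1=M[104]=17
add $t1, $t1, 4 → $t1=17+4=21
add $t1, $t1, 8 → $t1=21+8=29
add $t3, $t3, 4 → $t3=104+4=108
sub $t4, $t4, 2 → $t4=6-2=4
cmp $t4, 0  (cmp 4,0)
bgt L2: taken
lw $t1, 0($t3) → $t1=M[108]=25
sub $t1, $t1, 1 → $t1=25-1=24
lw $t1, 0($t3) → $t1=M[108]=25
add $t1, $t1, 4 → $t1=25+4=29
add $t1, $t1, 8 → $t1=29+8=37
add $t3, $t3, 4 → $t3=108+4=112
sub $t4, $t4, 2 → $t4=4-2=2
cmp $t4, 0  (cmp 2,0)
bgt L2: taken
lw $t1, 0($t3) → $t1=M[112]=27
sub $t1, $t1, 1 → $t1=27-1=26
lw $t1, 0($t3) → $t1=M[112]=27
add $t1, $t1, 4 → $t1=27+4=31
add $t1, $t1, 8 → $t1=31+8=39
add $t3, $t3, 4 → $t3=112+4=116
sub $t4, $t4, 2 → $t4=2-2=0
cmp $t4, 0  (cmp 0,0)
bgt L2: not taken
halt.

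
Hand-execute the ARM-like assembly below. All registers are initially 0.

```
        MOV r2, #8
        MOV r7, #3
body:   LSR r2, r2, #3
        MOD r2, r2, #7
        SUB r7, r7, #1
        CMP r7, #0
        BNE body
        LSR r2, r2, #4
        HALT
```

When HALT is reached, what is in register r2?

MOV r2, #8 → r2=8
MOV r7, #3 → r7=3
LSR r2, r2, #3 → r2=8>>3=1
MOD r2, r2, #7 → r2=1%7=1
SUB r7, r7, #1 → r7=3-1=2
CMP r7, #0  (cmp 2,0)
BNE body: taken
LSR r2, r2, #3 → r2=1>>3=0
MOD r2, r2, #7 → r2=0%7=0
SUB r7, r7, #1 → r7=2-1=1
CMP r7, #0  (cmp 1,0)
BNE body: taken
LSR r2, r2, #3 → r2=0>>3=0
MOD r2, r2, #7 → r2=0%7=0
SUB r7, r7, #1 → r7=1-1=0
CMP r7, #0  (cmp 0,0)
BNE body: not taken
LSR r2, r2, #4 → r2=0>>4=0
halt.

0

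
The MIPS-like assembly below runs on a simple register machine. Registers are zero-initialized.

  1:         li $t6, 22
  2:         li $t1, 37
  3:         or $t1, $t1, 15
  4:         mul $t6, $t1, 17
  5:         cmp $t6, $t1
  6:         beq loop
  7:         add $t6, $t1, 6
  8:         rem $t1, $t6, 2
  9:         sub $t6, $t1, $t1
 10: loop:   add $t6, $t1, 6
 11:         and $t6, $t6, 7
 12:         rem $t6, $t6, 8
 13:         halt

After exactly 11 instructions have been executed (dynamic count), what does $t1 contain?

1

li $t6, 22 → $t6=22
li $t1, 37 → $t1=37
or $t1, $t1, 15 → $t1=37|15=47
mul $t6, $t1, 17 → $t6=47*17=799
cmp $t6, $t1  (cmp 799,47)
beq loop: not taken
add $t6, $t1, 6 → $t6=47+6=53
rem $t1, $t6, 2 → $t1=53%2=1
sub $t6, $t1, $t1 → $t6=1-1=0
add $t6, $t1, 6 → $t6=1+6=7
and $t6, $t6, 7 → $t6=7&7=7
After step 11: $t1 = 1.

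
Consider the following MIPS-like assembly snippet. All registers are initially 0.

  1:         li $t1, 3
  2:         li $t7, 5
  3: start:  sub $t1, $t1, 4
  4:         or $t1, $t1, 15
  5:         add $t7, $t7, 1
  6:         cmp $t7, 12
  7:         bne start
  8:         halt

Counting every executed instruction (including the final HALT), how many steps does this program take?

li $t1, 3 → $t1=3
li $t7, 5 → $t7=5
sub $t1, $t1, 4 → $t1=3-4=-1
or $t1, $t1, 15 → $t1=(-1)|15=-1
add $t7, $t7, 1 → $t7=5+1=6
cmp $t7, 12  (cmp 6,12)
bne start: taken
sub $t1, $t1, 4 → $t1=(-1)-4=-5
or $t1, $t1, 15 → $t1=(-5)|15=-1
add $t7, $t7, 1 → $t7=6+1=7
cmp $t7, 12  (cmp 7,12)
bne start: taken
sub $t1, $t1, 4 → $t1=(-1)-4=-5
or $t1, $t1, 15 → $t1=(-5)|15=-1
add $t7, $t7, 1 → $t7=7+1=8
cmp $t7, 12  (cmp 8,12)
bne start: taken
sub $t1, $t1, 4 → $t1=(-1)-4=-5
or $t1, $t1, 15 → $t1=(-5)|15=-1
add $t7, $t7, 1 → $t7=8+1=9
cmp $t7, 12  (cmp 9,12)
bne start: taken
sub $t1, $t1, 4 → $t1=(-1)-4=-5
or $t1, $t1, 15 → $t1=(-5)|15=-1
add $t7, $t7, 1 → $t7=9+1=10
cmp $t7, 12  (cmp 10,12)
bne start: taken
sub $t1, $t1, 4 → $t1=(-1)-4=-5
or $t1, $t1, 15 → $t1=(-5)|15=-1
add $t7, $t7, 1 → $t7=10+1=11
cmp $t7, 12  (cmp 11,12)
bne start: taken
sub $t1, $t1, 4 → $t1=(-1)-4=-5
or $t1, $t1, 15 → $t1=(-5)|15=-1
add $t7, $t7, 1 → $t7=11+1=12
cmp $t7, 12  (cmp 12,12)
bne start: not taken
halt.
Total executed instructions: 38.

38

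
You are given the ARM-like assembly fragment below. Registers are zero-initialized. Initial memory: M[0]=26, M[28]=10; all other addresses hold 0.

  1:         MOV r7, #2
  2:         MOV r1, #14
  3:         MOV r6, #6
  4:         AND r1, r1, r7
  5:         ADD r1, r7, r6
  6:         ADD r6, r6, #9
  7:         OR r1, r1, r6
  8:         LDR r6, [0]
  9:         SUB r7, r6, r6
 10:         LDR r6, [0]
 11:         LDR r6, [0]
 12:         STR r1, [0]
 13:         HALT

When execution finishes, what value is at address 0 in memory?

r7=2
r1=14
r6=6
r1=14&2=2
r1=2+6=8
r6=6+9=15
r1=8|15=15
r6=M[0]=26
r7=26-26=0
r6=M[0]=26
r6=M[0]=26
STR r1, [0] → M[0]=15
halt.

15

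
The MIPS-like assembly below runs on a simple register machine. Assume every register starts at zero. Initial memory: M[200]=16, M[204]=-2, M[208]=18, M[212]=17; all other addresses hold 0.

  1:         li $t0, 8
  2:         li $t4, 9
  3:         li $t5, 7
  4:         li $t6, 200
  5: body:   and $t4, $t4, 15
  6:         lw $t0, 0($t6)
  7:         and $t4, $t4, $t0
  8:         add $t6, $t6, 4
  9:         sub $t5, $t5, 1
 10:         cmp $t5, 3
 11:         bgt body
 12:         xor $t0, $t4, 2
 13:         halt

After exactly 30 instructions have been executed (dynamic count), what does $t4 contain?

$t0=8
$t4=9
$t5=7
$t6=200
$t4=9&15=9
$t0=M[200]=16
$t4=9&16=0
$t6=200+4=204
$t5=7-1=6
cmp $t5, 3  (cmp 6,3)
bgt body: taken
$t4=0&15=0
$t0=M[204]=-2
$t4=0&(-2)=0
$t6=204+4=208
$t5=6-1=5
cmp $t5, 3  (cmp 5,3)
bgt body: taken
$t4=0&15=0
$t0=M[208]=18
$t4=0&18=0
$t6=208+4=212
$t5=5-1=4
cmp $t5, 3  (cmp 4,3)
bgt body: taken
$t4=0&15=0
$t0=M[212]=17
$t4=0&17=0
$t6=212+4=216
$t5=4-1=3
After step 30: $t4 = 0.

0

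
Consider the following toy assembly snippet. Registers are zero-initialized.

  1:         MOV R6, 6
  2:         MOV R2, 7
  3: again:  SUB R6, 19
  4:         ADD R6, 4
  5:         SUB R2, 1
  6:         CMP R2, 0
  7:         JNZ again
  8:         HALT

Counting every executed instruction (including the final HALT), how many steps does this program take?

MOV R6, 6 → R6=6
MOV R2, 7 → R2=7
SUB R6, 19 → R6=6-19=-13
ADD R6, 4 → R6=(-13)+4=-9
SUB R2, 1 → R2=7-1=6
CMP R2, 0  (cmp 6,0)
JNZ again: taken
SUB R6, 19 → R6=(-9)-19=-28
ADD R6, 4 → R6=(-28)+4=-24
SUB R2, 1 → R2=6-1=5
CMP R2, 0  (cmp 5,0)
JNZ again: taken
SUB R6, 19 → R6=(-24)-19=-43
ADD R6, 4 → R6=(-43)+4=-39
SUB R2, 1 → R2=5-1=4
CMP R2, 0  (cmp 4,0)
JNZ again: taken
SUB R6, 19 → R6=(-39)-19=-58
ADD R6, 4 → R6=(-58)+4=-54
SUB R2, 1 → R2=4-1=3
CMP R2, 0  (cmp 3,0)
JNZ again: taken
SUB R6, 19 → R6=(-54)-19=-73
ADD R6, 4 → R6=(-73)+4=-69
SUB R2, 1 → R2=3-1=2
CMP R2, 0  (cmp 2,0)
JNZ again: taken
SUB R6, 19 → R6=(-69)-19=-88
ADD R6, 4 → R6=(-88)+4=-84
SUB R2, 1 → R2=2-1=1
CMP R2, 0  (cmp 1,0)
JNZ again: taken
SUB R6, 19 → R6=(-84)-19=-103
ADD R6, 4 → R6=(-103)+4=-99
SUB R2, 1 → R2=1-1=0
CMP R2, 0  (cmp 0,0)
JNZ again: not taken
halt.
Total executed instructions: 38.

38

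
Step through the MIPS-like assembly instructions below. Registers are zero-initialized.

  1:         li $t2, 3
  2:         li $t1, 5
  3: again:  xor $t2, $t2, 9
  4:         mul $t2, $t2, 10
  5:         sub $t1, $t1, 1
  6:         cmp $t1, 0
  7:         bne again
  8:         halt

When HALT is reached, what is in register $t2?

1098390

after li $t2, 3: $t2=3
after li $t1, 5: $t1=5
after xor $t2, $t2, 9: $t2=3^9=10
after mul $t2, $t2, 10: $t2=10*10=100
after sub $t1, $t1, 1: $t1=5-1=4
cmp $t1, 0  (cmp 4,0)
bne again: taken
after xor $t2, $t2, 9: $t2=100^9=109
after mul $t2, $t2, 10: $t2=109*10=1090
after sub $t1, $t1, 1: $t1=4-1=3
cmp $t1, 0  (cmp 3,0)
bne again: taken
after xor $t2, $t2, 9: $t2=1090^9=1099
after mul $t2, $t2, 10: $t2=1099*10=10990
after sub $t1, $t1, 1: $t1=3-1=2
cmp $t1, 0  (cmp 2,0)
bne again: taken
after xor $t2, $t2, 9: $t2=10990^9=10983
after mul $t2, $t2, 10: $t2=10983*10=109830
after sub $t1, $t1, 1: $t1=2-1=1
cmp $t1, 0  (cmp 1,0)
bne again: taken
after xor $t2, $t2, 9: $t2=109830^9=109839
after mul $t2, $t2, 10: $t2=109839*10=1098390
after sub $t1, $t1, 1: $t1=1-1=0
cmp $t1, 0  (cmp 0,0)
bne again: not taken
halt.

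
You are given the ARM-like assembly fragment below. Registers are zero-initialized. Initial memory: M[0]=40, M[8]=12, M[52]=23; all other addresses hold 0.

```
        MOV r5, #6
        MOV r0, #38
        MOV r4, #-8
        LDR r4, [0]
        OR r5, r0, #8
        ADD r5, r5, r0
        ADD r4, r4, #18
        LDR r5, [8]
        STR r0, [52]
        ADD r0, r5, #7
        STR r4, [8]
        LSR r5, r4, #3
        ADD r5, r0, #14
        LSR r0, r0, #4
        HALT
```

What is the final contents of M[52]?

38

r5=6
r0=38
r4=-8
r4=M[0]=40
r5=38|8=46
r5=46+38=84
r4=40+18=58
r5=M[8]=12
STR r0, [52] → M[52]=38
r0=12+7=19
STR r4, [8] → M[8]=58
r5=58>>3=7
r5=19+14=33
r0=19>>4=1
halt.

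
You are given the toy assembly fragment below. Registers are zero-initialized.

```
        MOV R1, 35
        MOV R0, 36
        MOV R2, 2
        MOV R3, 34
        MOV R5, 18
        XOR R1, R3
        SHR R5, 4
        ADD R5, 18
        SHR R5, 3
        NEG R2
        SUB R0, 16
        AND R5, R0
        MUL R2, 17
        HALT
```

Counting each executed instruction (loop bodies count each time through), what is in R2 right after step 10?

after MOV R1, 35: R1=35
after MOV R0, 36: R0=36
after MOV R2, 2: R2=2
after MOV R3, 34: R3=34
after MOV R5, 18: R5=18
after XOR R1, R3: R1=35^34=1
after SHR R5, 4: R5=18>>4=1
after ADD R5, 18: R5=1+18=19
after SHR R5, 3: R5=19>>3=2
after NEG R2: R2=-(2)=-2
After step 10: R2 = -2.

-2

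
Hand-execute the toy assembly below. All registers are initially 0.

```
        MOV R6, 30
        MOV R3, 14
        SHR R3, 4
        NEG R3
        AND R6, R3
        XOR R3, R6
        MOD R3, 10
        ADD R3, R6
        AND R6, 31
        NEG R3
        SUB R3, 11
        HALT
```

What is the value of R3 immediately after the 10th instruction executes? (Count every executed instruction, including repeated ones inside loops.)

R6=30
R3=14
R3=14>>4=0
R3=-(0)=0
R6=30&0=0
R3=0^0=0
R3=0%10=0
R3=0+0=0
R6=0&31=0
R3=-(0)=0
After step 10: R3 = 0.

0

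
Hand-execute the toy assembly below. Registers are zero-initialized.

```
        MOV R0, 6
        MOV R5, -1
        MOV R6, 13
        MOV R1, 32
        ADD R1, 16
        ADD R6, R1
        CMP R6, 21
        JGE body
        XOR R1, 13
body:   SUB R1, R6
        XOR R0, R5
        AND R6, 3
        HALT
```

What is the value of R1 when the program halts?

-13

R0=6
R5=-1
R6=13
R1=32
R1=32+16=48
R6=13+48=61
CMP R6, 21  (cmp 61,21)
JGE body: taken
R1=48-61=-13
R0=6^(-1)=-7
R6=61&3=1
halt.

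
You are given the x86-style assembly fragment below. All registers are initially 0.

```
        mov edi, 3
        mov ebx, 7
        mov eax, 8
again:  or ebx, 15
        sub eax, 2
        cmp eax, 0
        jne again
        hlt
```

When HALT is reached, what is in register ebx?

mov edi, 3 → edi=3
mov ebx, 7 → ebx=7
mov eax, 8 → eax=8
or ebx, 15 → ebx=7|15=15
sub eax, 2 → eax=8-2=6
cmp eax, 0  (cmp 6,0)
jne again: taken
or ebx, 15 → ebx=15|15=15
sub eax, 2 → eax=6-2=4
cmp eax, 0  (cmp 4,0)
jne again: taken
or ebx, 15 → ebx=15|15=15
sub eax, 2 → eax=4-2=2
cmp eax, 0  (cmp 2,0)
jne again: taken
or ebx, 15 → ebx=15|15=15
sub eax, 2 → eax=2-2=0
cmp eax, 0  (cmp 0,0)
jne again: not taken
halt.

15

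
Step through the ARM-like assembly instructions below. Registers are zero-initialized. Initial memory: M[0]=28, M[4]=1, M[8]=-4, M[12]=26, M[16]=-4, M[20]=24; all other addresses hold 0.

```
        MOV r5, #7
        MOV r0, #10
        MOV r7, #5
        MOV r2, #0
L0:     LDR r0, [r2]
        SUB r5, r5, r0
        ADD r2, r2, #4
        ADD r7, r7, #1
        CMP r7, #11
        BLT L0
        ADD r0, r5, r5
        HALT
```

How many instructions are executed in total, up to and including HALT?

42

MOV r5, #7 → r5=7
MOV r0, #10 → r0=10
MOV r7, #5 → r7=5
MOV r2, #0 → r2=0
LDR r0, [r2] → r0=M[0]=28
SUB r5, r5, r0 → r5=7-28=-21
ADD r2, r2, #4 → r2=0+4=4
ADD r7, r7, #1 → r7=5+1=6
CMP r7, #11  (cmp 6,11)
BLT L0: taken
LDR r0, [r2] → r0=M[4]=1
SUB r5, r5, r0 → r5=(-21)-1=-22
ADD r2, r2, #4 → r2=4+4=8
ADD r7, r7, #1 → r7=6+1=7
CMP r7, #11  (cmp 7,11)
BLT L0: taken
LDR r0, [r2] → r0=M[8]=-4
SUB r5, r5, r0 → r5=(-22)-(-4)=-18
ADD r2, r2, #4 → r2=8+4=12
ADD r7, r7, #1 → r7=7+1=8
CMP r7, #11  (cmp 8,11)
BLT L0: taken
LDR r0, [r2] → r0=M[12]=26
SUB r5, r5, r0 → r5=(-18)-26=-44
ADD r2, r2, #4 → r2=12+4=16
ADD r7, r7, #1 → r7=8+1=9
CMP r7, #11  (cmp 9,11)
BLT L0: taken
LDR r0, [r2] → r0=M[16]=-4
SUB r5, r5, r0 → r5=(-44)-(-4)=-40
ADD r2, r2, #4 → r2=16+4=20
ADD r7, r7, #1 → r7=9+1=10
CMP r7, #11  (cmp 10,11)
BLT L0: taken
LDR r0, [r2] → r0=M[20]=24
SUB r5, r5, r0 → r5=(-40)-24=-64
ADD r2, r2, #4 → r2=20+4=24
ADD r7, r7, #1 → r7=10+1=11
CMP r7, #11  (cmp 11,11)
BLT L0: not taken
ADD r0, r5, r5 → r0=(-64)+(-64)=-128
halt.
Total executed instructions: 42.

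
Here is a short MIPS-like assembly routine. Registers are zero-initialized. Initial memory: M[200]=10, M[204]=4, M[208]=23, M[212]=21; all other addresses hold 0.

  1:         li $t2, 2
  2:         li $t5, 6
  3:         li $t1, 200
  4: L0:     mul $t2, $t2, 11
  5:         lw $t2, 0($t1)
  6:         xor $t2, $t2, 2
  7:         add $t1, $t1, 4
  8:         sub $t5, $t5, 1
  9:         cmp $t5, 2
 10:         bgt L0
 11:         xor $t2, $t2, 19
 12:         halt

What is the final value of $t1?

after li $t2, 2: $t2=2
after li $t5, 6: $t5=6
after li $t1, 200: $t1=200
after mul $t2, $t2, 11: $t2=2*11=22
after lw $t2, 0($t1): $t2=M[200]=10
after xor $t2, $t2, 2: $t2=10^2=8
after add $t1, $t1, 4: $t1=200+4=204
after sub $t5, $t5, 1: $t5=6-1=5
cmp $t5, 2  (cmp 5,2)
bgt L0: taken
after mul $t2, $t2, 11: $t2=8*11=88
after lw $t2, 0($t1): $t2=M[204]=4
after xor $t2, $t2, 2: $t2=4^2=6
after add $t1, $t1, 4: $t1=204+4=208
after sub $t5, $t5, 1: $t5=5-1=4
cmp $t5, 2  (cmp 4,2)
bgt L0: taken
after mul $t2, $t2, 11: $t2=6*11=66
after lw $t2, 0($t1): $t2=M[208]=23
after xor $t2, $t2, 2: $t2=23^2=21
after add $t1, $t1, 4: $t1=208+4=212
after sub $t5, $t5, 1: $t5=4-1=3
cmp $t5, 2  (cmp 3,2)
bgt L0: taken
after mul $t2, $t2, 11: $t2=21*11=231
after lw $t2, 0($t1): $t2=M[212]=21
after xor $t2, $t2, 2: $t2=21^2=23
after add $t1, $t1, 4: $t1=212+4=216
after sub $t5, $t5, 1: $t5=3-1=2
cmp $t5, 2  (cmp 2,2)
bgt L0: not taken
after xor $t2, $t2, 19: $t2=23^19=4
halt.

216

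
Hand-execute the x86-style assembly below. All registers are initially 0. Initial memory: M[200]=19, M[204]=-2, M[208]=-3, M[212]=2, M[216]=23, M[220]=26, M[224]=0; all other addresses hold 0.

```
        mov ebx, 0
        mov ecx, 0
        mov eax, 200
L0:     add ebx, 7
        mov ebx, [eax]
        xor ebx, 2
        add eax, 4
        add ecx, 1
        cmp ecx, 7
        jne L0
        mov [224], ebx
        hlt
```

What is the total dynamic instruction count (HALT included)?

54

ebx=0
ecx=0
eax=200
ebx=0+7=7
ebx=M[200]=19
ebx=19^2=17
eax=200+4=204
ecx=0+1=1
cmp ecx, 7  (cmp 1,7)
jne L0: taken
ebx=17+7=24
ebx=M[204]=-2
ebx=(-2)^2=-4
eax=204+4=208
ecx=1+1=2
cmp ecx, 7  (cmp 2,7)
jne L0: taken
ebx=(-4)+7=3
ebx=M[208]=-3
ebx=(-3)^2=-1
eax=208+4=212
ecx=2+1=3
cmp ecx, 7  (cmp 3,7)
jne L0: taken
ebx=(-1)+7=6
ebx=M[212]=2
ebx=2^2=0
eax=212+4=216
ecx=3+1=4
cmp ecx, 7  (cmp 4,7)
jne L0: taken
ebx=0+7=7
ebx=M[216]=23
ebx=23^2=21
eax=216+4=220
ecx=4+1=5
cmp ecx, 7  (cmp 5,7)
jne L0: taken
ebx=21+7=28
ebx=M[220]=26
ebx=26^2=24
eax=220+4=224
ecx=5+1=6
cmp ecx, 7  (cmp 6,7)
jne L0: taken
ebx=24+7=31
ebx=M[224]=0
ebx=0^2=2
eax=224+4=228
ecx=6+1=7
cmp ecx, 7  (cmp 7,7)
jne L0: not taken
mov [224], ebx → M[224]=2
halt.
Total executed instructions: 54.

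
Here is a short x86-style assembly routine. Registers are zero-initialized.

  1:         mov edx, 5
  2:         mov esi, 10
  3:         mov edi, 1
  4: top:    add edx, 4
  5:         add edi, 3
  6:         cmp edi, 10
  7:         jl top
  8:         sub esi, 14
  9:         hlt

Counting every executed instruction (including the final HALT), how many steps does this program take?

edx=5
esi=10
edi=1
edx=5+4=9
edi=1+3=4
cmp edi, 10  (cmp 4,10)
jl top: taken
edx=9+4=13
edi=4+3=7
cmp edi, 10  (cmp 7,10)
jl top: taken
edx=13+4=17
edi=7+3=10
cmp edi, 10  (cmp 10,10)
jl top: not taken
esi=10-14=-4
halt.
Total executed instructions: 17.

17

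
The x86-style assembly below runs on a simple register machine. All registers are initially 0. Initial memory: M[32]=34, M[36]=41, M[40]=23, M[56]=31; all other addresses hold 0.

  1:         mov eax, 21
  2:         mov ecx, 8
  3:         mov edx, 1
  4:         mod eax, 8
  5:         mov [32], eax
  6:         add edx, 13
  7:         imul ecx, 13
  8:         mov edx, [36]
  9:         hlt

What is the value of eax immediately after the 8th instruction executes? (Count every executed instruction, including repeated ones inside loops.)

mov eax, 21 → eax=21
mov ecx, 8 → ecx=8
mov edx, 1 → edx=1
mod eax, 8 → eax=21%8=5
mov [32], eax → M[32]=5
add edx, 13 → edx=1+13=14
imul ecx, 13 → ecx=8*13=104
mov edx, [36] → edx=M[36]=41
After step 8: eax = 5.

5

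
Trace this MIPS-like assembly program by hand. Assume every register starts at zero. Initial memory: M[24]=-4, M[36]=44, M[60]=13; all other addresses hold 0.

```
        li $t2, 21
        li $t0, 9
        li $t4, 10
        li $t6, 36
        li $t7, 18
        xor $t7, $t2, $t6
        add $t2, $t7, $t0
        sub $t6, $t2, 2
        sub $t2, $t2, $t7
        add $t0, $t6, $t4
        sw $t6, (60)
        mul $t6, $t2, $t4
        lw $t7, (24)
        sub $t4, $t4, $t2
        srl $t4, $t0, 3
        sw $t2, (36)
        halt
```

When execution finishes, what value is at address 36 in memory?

9

li $t2, 21 → $t2=21
li $t0, 9 → $t0=9
li $t4, 10 → $t4=10
li $t6, 36 → $t6=36
li $t7, 18 → $t7=18
xor $t7, $t2, $t6 → $t7=21^36=49
add $t2, $t7, $t0 → $t2=49+9=58
sub $t6, $t2, 2 → $t6=58-2=56
sub $t2, $t2, $t7 → $t2=58-49=9
add $t0, $t6, $t4 → $t0=56+10=66
sw $t6, (60) → M[60]=56
mul $t6, $t2, $t4 → $t6=9*10=90
lw $t7, (24) → $t7=M[24]=-4
sub $t4, $t4, $t2 → $t4=10-9=1
srl $t4, $t0, 3 → $t4=66>>3=8
sw $t2, (36) → M[36]=9
halt.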